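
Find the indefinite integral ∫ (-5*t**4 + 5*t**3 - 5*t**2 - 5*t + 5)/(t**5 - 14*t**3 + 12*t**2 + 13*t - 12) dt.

Factor the denominator: (t - 3)*(t - 1)**2*(t + 1)*(t + 4).
Partial-fraction decomposition: -331/(105*(t + 4)) + 5/(48*(t + 1)) + 19/(20*(t - 1)) + 1/(4*(t - 1)**2) - 325/(112*(t - 3)).
Integrate each term; A/(t−a) gives A·log|t−a|; A/(t−a)² gives −A/(t−a).

-325*log(t - 3)/112 + 19*log(t - 1)/20 + 5*log(t + 1)/48 - 331*log(t + 4)/105 - 1/(4*t - 4) + C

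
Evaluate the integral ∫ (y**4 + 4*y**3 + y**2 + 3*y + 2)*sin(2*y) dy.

-y**4*cos(2*y)/2 + y**3*sin(2*y) - 2*y**3*cos(2*y) + 3*y**2*sin(2*y) + y**2*cos(2*y) - y*sin(2*y) + 3*y*cos(2*y)/2 - 3*sin(2*y)/4 - 3*cos(2*y)/2 + C

Use integration by parts with u = y**4 + 4*y**3 + y**2 + 3*y + 2, dv = sin(2*y) dy, so v = -cos(2*y)/2.
Apply parts 4 times (tabular method): alternate signs, differentiate u down to 0, integrate dv up.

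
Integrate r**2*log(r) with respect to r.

r**3*log(r)/3 - r**3/9 + C

Use integration by parts with u = log(r), dv = r**2 dr.
Then du = 1/r dr and v = r**3/3.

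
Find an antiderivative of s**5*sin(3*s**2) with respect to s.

Let u = s², du = 2s ds; rewrite as (1/2)∫ u^2·sin(3u) du.
Now integrate by parts 2 times.

-s**4*cos(3*s**2)/6 + s**2*sin(3*s**2)/9 + cos(3*s**2)/27 + C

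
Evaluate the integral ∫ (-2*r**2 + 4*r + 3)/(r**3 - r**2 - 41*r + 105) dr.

Factor the denominator: (r - 5)*(r - 3)*(r + 7).
Partial-fraction decomposition: -41/(40*(r + 7)) + 3/(20*(r - 3)) - 9/(8*(r - 5)).
Integrate each term: A/(r−a) contributes A·log|r−a|.

-9*log(r - 5)/8 + 3*log(r - 3)/20 - 41*log(r + 7)/40 + C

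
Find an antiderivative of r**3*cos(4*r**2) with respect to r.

r**2*sin(4*r**2)/8 + cos(4*r**2)/32 + C

Let u = r², du = 2r dr; rewrite as (1/2)∫ u^1·cos(4u) du.
Now integrate by parts 1 time.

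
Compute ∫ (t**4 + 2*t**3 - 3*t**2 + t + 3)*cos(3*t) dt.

t**4*sin(3*t)/3 + 2*t**3*sin(3*t)/3 + 4*t**3*cos(3*t)/9 - 13*t**2*sin(3*t)/9 + 2*t**2*cos(3*t)/3 - t*sin(3*t)/9 - 26*t*cos(3*t)/27 + 107*sin(3*t)/81 - cos(3*t)/27 + C

Use integration by parts with u = t**4 + 2*t**3 - 3*t**2 + t + 3, dv = cos(3*t) dt, so v = sin(3*t)/3.
Apply parts 4 times (tabular method): alternate signs, differentiate u down to 0, integrate dv up.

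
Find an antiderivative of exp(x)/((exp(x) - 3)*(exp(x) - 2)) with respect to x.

Let u = e^x, du = e^x dx.
The integral becomes ∫ du/((u-2)(u-3)); decompose into partial fractions.

log(exp(x) - 3) - log(exp(x) - 2) + C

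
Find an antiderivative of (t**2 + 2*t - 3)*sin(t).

Use integration by parts with u = t**2 + 2*t - 3, dv = sin(t) dt, so v = -cos(t).
Apply parts 2 times (tabular method): alternate signs, differentiate u down to 0, integrate dv up.

-t**2*cos(t) + 2*t*sin(t) - 2*t*cos(t) + 2*sin(t) + 5*cos(t) + C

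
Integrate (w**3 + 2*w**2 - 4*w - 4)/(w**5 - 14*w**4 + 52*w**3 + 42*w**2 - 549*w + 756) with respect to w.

409*log(w - 7)/480 - 76*log(w - 4)/21 + 797*log(w - 3)/288 - log(w + 3)/2520 - 29/(24*w - 72) + C

Factor the denominator: (w - 7)*(w - 4)*(w - 3)**2*(w + 3).
Partial-fraction decomposition: -1/(2520*(w + 3)) + 797/(288*(w - 3)) + 29/(24*(w - 3)**2) - 76/(21*(w - 4)) + 409/(480*(w - 7)).
Integrate each term; A/(w−a) gives A·log|w−a|; A/(w−a)² gives −A/(w−a).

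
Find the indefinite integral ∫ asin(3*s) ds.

Use integration by parts with u = arcsin(3*s), dv = ds.
Then du = 3/sqrt(-9*s**2 + 1) ds.

s*asin(3*s) + sqrt(-9*s**2 + 1)/3 + C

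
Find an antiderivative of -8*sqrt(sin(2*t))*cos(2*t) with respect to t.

-8*sin(2*t)**(3/2)/3 + C

Let u = sin(2*t), so du = (2*cos(2*t)) dt.
Rewriting, the integral becomes -4·∫ √u du = -4·(2/3)u^(3/2).
Substituting back, u = sin(2*t).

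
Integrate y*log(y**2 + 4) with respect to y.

Let u = y**2 + 4, so du = (2*y) dy.
The integral becomes (1/2)·∫ log(u) du; integrate by parts with u′=log(u), dv′=du.

y**2*log(y**2 + 4)/2 - y**2/2 + 2*log(y**2 + 4) + C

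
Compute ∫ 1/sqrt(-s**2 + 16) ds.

asin(s/4) + C

Substitute s = 4·sin(θ), so ds = 4·cos(θ) dθ and the radical becomes sqrt(-s**2 + 16) = 4·cos(θ) by the Pythagorean identity.
Integrate the resulting trig expression in θ, then back-substitute θ = asin(s/4), sin(θ) = s/4, cos(θ) = sqrt(-s**2 + 16)/4 (absorbing any constant into C).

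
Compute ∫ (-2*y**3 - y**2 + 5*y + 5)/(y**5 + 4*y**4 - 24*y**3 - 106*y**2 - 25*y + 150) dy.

-7*log(y - 5)/64 - 7*log(y - 1)/288 + log(y + 2)/9 - 35*log(y + 3)/64 + 41*log(y + 5)/72 + C

Factor the denominator: (y - 5)*(y - 1)*(y + 2)*(y + 3)*(y + 5).
Partial-fraction decomposition: 41/(72*(y + 5)) - 35/(64*(y + 3)) + 1/(9*(y + 2)) - 7/(288*(y - 1)) - 7/(64*(y - 5)).
Integrate each term: A/(y−a) contributes A·log|y−a|.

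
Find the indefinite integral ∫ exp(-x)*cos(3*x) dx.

3*exp(-x)*sin(3*x)/10 - exp(-x)*cos(3*x)/10 + C

Let I denote the integral. Integrate by parts with u = cos(3*x), dv = exp(-x) dx, so v = -exp(-x): I = -exp(-x)*cos(3*x) − 3·∫ exp(-x)*sin(3*x) dx.
Apply parts again with u = sin(3*x), dv = exp(-x) dx: ∫ exp(-x)*sin(3*x) dx = -exp(-x)*sin(3*x) + 3·I. Substituting back brings back I: I = 3*exp(-x)*sin(3*x) - exp(-x)*cos(3*x) − 9·I.
Solving for I: (1 + 9)·I equals the remaining terms, so I = (1/10)·(3*exp(-x)*sin(3*x) - exp(-x)*cos(3*x)).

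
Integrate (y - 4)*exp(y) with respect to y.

(y - 5)*exp(y) + C

Use integration by parts with u = y - 4, dv = exp(y) dy, so v = exp(y).
Apply parts 1 times (tabular method): alternate signs, differentiate u down to 0, integrate dv up.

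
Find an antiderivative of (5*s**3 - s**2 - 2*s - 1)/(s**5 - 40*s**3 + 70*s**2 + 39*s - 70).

589*log(s - 5)/864 - 31*log(s - 2)/81 + log(s - 1)/64 + 5*log(s + 1)/216 - 1751*log(s + 7)/5184 + C

Factor the denominator: (s - 5)*(s - 2)*(s - 1)*(s + 1)*(s + 7).
Partial-fraction decomposition: -1751/(5184*(s + 7)) + 5/(216*(s + 1)) + 1/(64*(s - 1)) - 31/(81*(s - 2)) + 589/(864*(s - 5)).
Integrate each term: A/(s−a) contributes A·log|s−a|.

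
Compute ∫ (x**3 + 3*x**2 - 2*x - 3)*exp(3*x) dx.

(9*x**3 + 18*x**2 - 30*x - 17)*exp(3*x)/27 + C

Use integration by parts with u = x**3 + 3*x**2 - 2*x - 3, dv = exp(3*x) dx, so v = exp(3*x)/3.
Apply parts 3 times (tabular method): alternate signs, differentiate u down to 0, integrate dv up.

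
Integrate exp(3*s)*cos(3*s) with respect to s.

Let I denote the integral. Integrate by parts with u = cos(3*s), dv = exp(3*s) ds, so v = exp(3*s)/3: I = exp(3*s)*cos(3*s)/3 + ∫ exp(3*s)*sin(3*s) ds.
Apply parts again with u = sin(3*s), dv = exp(3*s) ds: ∫ exp(3*s)*sin(3*s) ds = exp(3*s)*sin(3*s)/3 − I. Substituting back brings back I: I = exp(3*s)*sin(3*s)/3 + exp(3*s)*cos(3*s)/3 − I.
Solving for I: (1 + 1)·I equals the remaining terms, so I = (1/2)·(exp(3*s)*sin(3*s)/3 + exp(3*s)*cos(3*s)/3).

exp(3*s)*sin(3*s)/6 + exp(3*s)*cos(3*s)/6 + C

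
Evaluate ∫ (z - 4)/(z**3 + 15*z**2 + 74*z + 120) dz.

-4*log(z + 4) + 9*log(z + 5) - 5*log(z + 6) + C

Factor the denominator: (z + 4)*(z + 5)*(z + 6).
Partial-fraction decomposition: -5/(z + 6) + 9/(z + 5) - 4/(z + 4).
Integrate each term: A/(z−a) contributes A·log|z−a|.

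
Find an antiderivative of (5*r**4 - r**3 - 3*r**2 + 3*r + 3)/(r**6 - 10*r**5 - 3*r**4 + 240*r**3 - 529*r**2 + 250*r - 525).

Factor the denominator: (r - 7)*(r - 5)*(r - 3)*(r + 5)*(r**2 + 1).
Partial-fraction decomposition: -(19*r + 18)/(1300*(r**2 + 1)) - 3163/(24960*(r + 5)) + 363/(640*(r - 3)) - 2943/(1040*(r - 5)) + 11539/(4800*(r - 7)).
Integrate each term; A/(r−a) gives A·log|r−a|; the (Br+D)/(r²+p²) term gives a log and an atan.

11539*log(r - 7)/4800 - 2943*log(r - 5)/1040 + 363*log(r - 3)/640 - 3163*log(r + 5)/24960 - 19*log(r**2 + 1)/2600 - 9*atan(r)/650 + C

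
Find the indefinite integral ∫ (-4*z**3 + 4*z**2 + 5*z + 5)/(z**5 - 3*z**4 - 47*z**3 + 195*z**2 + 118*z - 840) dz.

Factor the denominator: (z - 5)*(z - 4)*(z - 3)*(z + 2)*(z + 7).
Partial-fraction decomposition: 769/(3300*(z + 7)) - 43/(1050*(z + 2)) - 13/(25*(z - 3)) + 167/(66*(z - 4)) - 185/(84*(z - 5)).
Integrate each term: A/(z−a) contributes A·log|z−a|.

-185*log(z - 5)/84 + 167*log(z - 4)/66 - 13*log(z - 3)/25 - 43*log(z + 2)/1050 + 769*log(z + 7)/3300 + C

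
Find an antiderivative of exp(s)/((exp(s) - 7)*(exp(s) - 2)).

Let u = e^s, du = e^s ds.
The integral becomes ∫ du/((u-7)(u-2)); decompose into partial fractions.

log(exp(s) - 7)/5 - log(exp(s) - 2)/5 + C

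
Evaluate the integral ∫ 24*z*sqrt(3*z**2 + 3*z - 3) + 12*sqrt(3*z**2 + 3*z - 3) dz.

8*(3*z**2 + 3*z - 3)**(3/2)/3 + C

Let u = 3*z**2 + 3*z - 3, so du = (6*z + 3) dz.
Rewriting, the integral becomes 4·∫ √u du = 4·(2/3)u^(3/2).
Substituting back, u = 3*z**2 + 3*z - 3.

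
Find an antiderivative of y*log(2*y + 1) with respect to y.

y**2*log(2*y + 1)/2 - y**2/4 + y/4 - log(2*y + 1)/8 + C

Use integration by parts with u = log(2*y + 1), dv = y dy.
Then du = 2/(2*y + 1) dy and v = y**2/2.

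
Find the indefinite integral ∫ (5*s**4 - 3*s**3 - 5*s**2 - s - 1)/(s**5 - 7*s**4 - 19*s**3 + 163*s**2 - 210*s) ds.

Factor the denominator: s*(s - 7)*(s - 3)*(s - 2)*(s + 5).
Partial-fraction decomposition: 3379/(3360*(s + 5)) + 33/(70*(s - 2)) - 275/(96*(s - 3)) + 10723/(1680*(s - 7)) + 1/(210*s).
Integrate each term: A/(s−a) contributes A·log|s−a|.

log(s)/210 + 10723*log(s - 7)/1680 - 275*log(s - 3)/96 + 33*log(s - 2)/70 + 3379*log(s + 5)/3360 + C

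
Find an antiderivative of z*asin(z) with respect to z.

z**2*asin(z)/2 + z*sqrt(-z**2 + 1)/4 - asin(z)/4 + C

Use integration by parts with u = arcsin(z), dv = z dz.
Then du = 1/sqrt(-z**2 + 1) dz.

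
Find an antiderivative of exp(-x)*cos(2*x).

Let I denote the integral. Integrate by parts with u = cos(2*x), dv = exp(-x) dx, so v = -exp(-x): I = -exp(-x)*cos(2*x) − 2·∫ exp(-x)*sin(2*x) dx.
Apply parts again with u = sin(2*x), dv = exp(-x) dx: ∫ exp(-x)*sin(2*x) dx = -exp(-x)*sin(2*x) + 2·I. Substituting back brings back I: I = 2*exp(-x)*sin(2*x) - exp(-x)*cos(2*x) − 4·I.
Solving for I: (1 + 4)·I equals the remaining terms, so I = (1/5)·(2*exp(-x)*sin(2*x) - exp(-x)*cos(2*x)).

2*exp(-x)*sin(2*x)/5 - exp(-x)*cos(2*x)/5 + C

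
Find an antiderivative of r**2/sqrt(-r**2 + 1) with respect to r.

Substitute r = sin(θ), so dr = cos(θ) dθ and the radical becomes sqrt(-r**2 + 1) = cos(θ) by the Pythagorean identity.
Integrate the resulting trig expression in θ, then back-substitute θ = asin(r), sin(θ) = r, cos(θ) = sqrt(-r**2 + 1) (absorbing any constant into C).

-r*sqrt(-r**2 + 1)/2 + asin(r)/2 + C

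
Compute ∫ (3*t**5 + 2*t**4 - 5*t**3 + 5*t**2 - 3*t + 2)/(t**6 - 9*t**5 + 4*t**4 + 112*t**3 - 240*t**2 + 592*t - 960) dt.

Factor the denominator: (t - 6)*(t - 5)*(t - 2)*(t + 4)*(t**2 + 4).
Partial-fraction decomposition: -(1071*t - 2794)/(11600*(t**2 + 4)) + 1073/(5400*(t + 4)) + 13/(72*(t - 2)) - 10112/(783*(t - 5)) + 6251/(400*(t - 6)).
Integrate each term; A/(t−a) gives A·log|t−a|; the (Bt+D)/(t²+p²) term gives a log and an atan.

6251*log(t - 6)/400 - 10112*log(t - 5)/783 + 13*log(t - 2)/72 + 1073*log(t + 4)/5400 - 1071*log(t**2 + 4)/23200 + 1397*atan(t/2)/11600 + C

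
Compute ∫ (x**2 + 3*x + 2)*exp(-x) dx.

(-x**2 - 5*x - 7)*exp(-x) + C

Use integration by parts with u = x**2 + 3*x + 2, dv = exp(-x) dx, so v = -exp(-x).
Apply parts 2 times (tabular method): alternate signs, differentiate u down to 0, integrate dv up.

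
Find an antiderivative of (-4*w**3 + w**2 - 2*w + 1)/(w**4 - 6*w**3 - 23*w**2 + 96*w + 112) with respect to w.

-167*log(w - 7)/33 + 247*log(w - 4)/120 + log(w + 1)/15 - 281*log(w + 4)/264 + C

Factor the denominator: (w - 7)*(w - 4)*(w + 1)*(w + 4).
Partial-fraction decomposition: -281/(264*(w + 4)) + 1/(15*(w + 1)) + 247/(120*(w - 4)) - 167/(33*(w - 7)).
Integrate each term: A/(w−a) contributes A·log|w−a|.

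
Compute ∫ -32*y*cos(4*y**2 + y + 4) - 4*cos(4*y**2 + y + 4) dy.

-4*sin(4*y**2 + y + 4) + C

Let u = 4*y**2 + y + 4, so du = (8*y + 1) dy.
Rewriting, the integral becomes -4·∫ cos(u) du = -4·sin(u).
Substituting back, u = 4*y**2 + y + 4.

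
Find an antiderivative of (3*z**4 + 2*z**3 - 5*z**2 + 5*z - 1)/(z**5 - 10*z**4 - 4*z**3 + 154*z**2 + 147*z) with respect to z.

-log(z)/147 + 212883*log(z - 7)/78400 + 5*log(z + 1)/64 + 16*log(z + 3)/75 - 3839/(280*z - 1960) + C

Factor the denominator: z*(z - 7)**2*(z + 1)*(z + 3).
Partial-fraction decomposition: 16/(75*(z + 3)) + 5/(64*(z + 1)) + 212883/(78400*(z - 7)) + 3839/(280*(z - 7)**2) - 1/(147*z).
Integrate each term; A/(z−a) gives A·log|z−a|; A/(z−a)² gives −A/(z−a).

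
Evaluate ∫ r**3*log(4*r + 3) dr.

Use integration by parts with u = log(4*r + 3), dv = r**3 dr.
Then du = 4/(4*r + 3) dr and v = r**4/4.

r**4*log(4*r + 3)/4 - r**4/16 + r**3/16 - 9*r**2/128 + 27*r/256 - 81*log(4*r + 3)/1024 + C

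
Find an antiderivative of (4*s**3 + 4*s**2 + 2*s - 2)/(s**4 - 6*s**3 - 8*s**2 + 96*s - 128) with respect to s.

Factor the denominator: (s - 4)**2*(s - 2)*(s + 4).
Partial-fraction decomposition: 101/(192*(s + 4)) + 25/(12*(s - 2)) + 89/(64*(s - 4)) + 163/(8*(s - 4)**2).
Integrate each term; A/(s−a) gives A·log|s−a|; A/(s−a)² gives −A/(s−a).

89*log(s - 4)/64 + 25*log(s - 2)/12 + 101*log(s + 4)/192 - 163/(8*s - 32) + C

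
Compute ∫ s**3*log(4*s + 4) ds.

Use integration by parts with u = log(4*s + 4), dv = s**3 ds.
Then du = 4/(4*s + 4) ds and v = s**4/4.

s**4*log(4*s + 4)/4 - s**4/16 + s**3/12 - s**2/8 + s/4 - log(s + 1)/4 + C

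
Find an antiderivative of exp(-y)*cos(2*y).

Let I denote the integral. Integrate by parts with u = cos(2*y), dv = exp(-y) dy, so v = -exp(-y): I = -exp(-y)*cos(2*y) − 2·∫ exp(-y)*sin(2*y) dy.
Apply parts again with u = sin(2*y), dv = exp(-y) dy: ∫ exp(-y)*sin(2*y) dy = -exp(-y)*sin(2*y) + 2·I. Substituting back brings back I: I = 2*exp(-y)*sin(2*y) - exp(-y)*cos(2*y) − 4·I.
Solving for I: (1 + 4)·I equals the remaining terms, so I = (1/5)·(2*exp(-y)*sin(2*y) - exp(-y)*cos(2*y)).

2*exp(-y)*sin(2*y)/5 - exp(-y)*cos(2*y)/5 + C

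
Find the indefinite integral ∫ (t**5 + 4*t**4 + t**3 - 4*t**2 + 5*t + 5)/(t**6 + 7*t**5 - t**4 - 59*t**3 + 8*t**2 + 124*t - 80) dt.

103*log(t - 2)/168 - 41*log(t - 1)/150 - log(t + 2)/72 - 143*log(t + 4)/300 + 145*log(t + 5)/126 + 2/(15*t - 15) + C

Factor the denominator: (t - 2)*(t - 1)**2*(t + 2)*(t + 4)*(t + 5).
Partial-fraction decomposition: 145/(126*(t + 5)) - 143/(300*(t + 4)) - 1/(72*(t + 2)) - 41/(150*(t - 1)) - 2/(15*(t - 1)**2) + 103/(168*(t - 2)).
Integrate each term; A/(t−a) gives A·log|t−a|; A/(t−a)² gives −A/(t−a).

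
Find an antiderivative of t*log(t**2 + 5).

Let u = t**2 + 5, so du = (2*t) dt.
The integral becomes (1/2)·∫ log(u) du; integrate by parts with u′=log(u), dv′=du.

t**2*log(t**2 + 5)/2 - t**2/2 + 5*log(t**2 + 5)/2 + C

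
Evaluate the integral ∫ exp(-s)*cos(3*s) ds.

3*exp(-s)*sin(3*s)/10 - exp(-s)*cos(3*s)/10 + C

Let I denote the integral. Integrate by parts with u = cos(3*s), dv = exp(-s) ds, so v = -exp(-s): I = -exp(-s)*cos(3*s) − 3·∫ exp(-s)*sin(3*s) ds.
Apply parts again with u = sin(3*s), dv = exp(-s) ds: ∫ exp(-s)*sin(3*s) ds = -exp(-s)*sin(3*s) + 3·I. Substituting back brings back I: I = 3*exp(-s)*sin(3*s) - exp(-s)*cos(3*s) − 9·I.
Solving for I: (1 + 9)·I equals the remaining terms, so I = (1/10)·(3*exp(-s)*sin(3*s) - exp(-s)*cos(3*s)).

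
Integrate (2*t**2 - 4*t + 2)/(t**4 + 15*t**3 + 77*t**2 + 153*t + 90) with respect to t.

log(t + 1)/5 - 8*log(t + 3)/3 + 9*log(t + 5) - 98*log(t + 6)/15 + C

Factor the denominator: (t + 1)*(t + 3)*(t + 5)*(t + 6).
Partial-fraction decomposition: -98/(15*(t + 6)) + 9/(t + 5) - 8/(3*(t + 3)) + 1/(5*(t + 1)).
Integrate each term: A/(t−a) contributes A·log|t−a|.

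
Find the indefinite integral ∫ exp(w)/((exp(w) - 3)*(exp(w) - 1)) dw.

Let u = e^w, du = e^w dw.
The integral becomes ∫ du/((u-3)(u-1)); decompose into partial fractions.

log(exp(w) - 3)/2 - log(exp(w) - 1)/2 + C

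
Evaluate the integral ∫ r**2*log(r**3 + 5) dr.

Let u = r**3 + 5, so du = (3*r**2) dr.
The integral becomes (1/3)·∫ log(u) du; integrate by parts with u′=log(u), dv′=du.

r**3*log(r**3 + 5)/3 - r**3/3 + 5*log(r**3 + 5)/3 + C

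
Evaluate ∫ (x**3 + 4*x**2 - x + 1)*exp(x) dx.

Use integration by parts with u = x**3 + 4*x**2 - x + 1, dv = exp(x) dx, so v = exp(x).
Apply parts 3 times (tabular method): alternate signs, differentiate u down to 0, integrate dv up.

(x**3 + x**2 - 3*x + 4)*exp(x) + C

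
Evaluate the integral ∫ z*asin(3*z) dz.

Use integration by parts with u = arcsin(3*z), dv = z dz.
Then du = 3/sqrt(-9*z**2 + 1) dz.

z**2*asin(3*z)/2 + z*sqrt(-9*z**2 + 1)/12 - asin(3*z)/36 + C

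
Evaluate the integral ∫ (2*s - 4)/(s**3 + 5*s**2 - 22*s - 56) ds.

2*log(s - 4)/33 + 4*log(s + 2)/15 - 18*log(s + 7)/55 + C

Factor the denominator: (s - 4)*(s + 2)*(s + 7).
Partial-fraction decomposition: -18/(55*(s + 7)) + 4/(15*(s + 2)) + 2/(33*(s - 4)).
Integrate each term: A/(s−a) contributes A·log|s−a|.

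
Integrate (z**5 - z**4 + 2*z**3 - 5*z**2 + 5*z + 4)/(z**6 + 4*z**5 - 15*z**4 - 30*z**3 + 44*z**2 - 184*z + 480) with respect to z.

Factor the denominator: (z - 3)*(z - 2)*(z + 4)*(z + 5)*(z**2 + 4).
Partial-fraction decomposition: (813*z - 382)/(15080*(z**2 + 4)) + 2073/(812*(z + 5)) - 188/(105*(z + 4)) - 13/(168*(z - 2)) + 95/(364*(z - 3)).
Integrate each term; A/(z−a) gives A·log|z−a|; the (Bz+D)/(z²+p²) term gives a log and an atan.

95*log(z - 3)/364 - 13*log(z - 2)/168 - 188*log(z + 4)/105 + 2073*log(z + 5)/812 + 813*log(z**2 + 4)/30160 - 191*atan(z/2)/15080 + C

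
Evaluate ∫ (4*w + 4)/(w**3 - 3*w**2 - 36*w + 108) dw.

7*log(w - 6)/9 - 16*log(w - 3)/27 - 5*log(w + 6)/27 + C

Factor the denominator: (w - 6)*(w - 3)*(w + 6).
Partial-fraction decomposition: -5/(27*(w + 6)) - 16/(27*(w - 3)) + 7/(9*(w - 6)).
Integrate each term: A/(w−a) contributes A·log|w−a|.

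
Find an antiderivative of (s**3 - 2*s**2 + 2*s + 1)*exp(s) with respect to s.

Use integration by parts with u = s**3 - 2*s**2 + 2*s + 1, dv = exp(s) ds, so v = exp(s).
Apply parts 3 times (tabular method): alternate signs, differentiate u down to 0, integrate dv up.

(s**3 - 5*s**2 + 12*s - 11)*exp(s) + C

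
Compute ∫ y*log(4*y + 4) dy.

y**2*log(4*y + 4)/2 - y**2/4 + y/2 - log(y + 1)/2 + C

Use integration by parts with u = log(4*y + 4), dv = y dy.
Then du = 4/(4*y + 4) dy and v = y**2/2.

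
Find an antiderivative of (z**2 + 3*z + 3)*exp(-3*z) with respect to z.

Use integration by parts with u = z**2 + 3*z + 3, dv = exp(-3*z) dz, so v = -exp(-3*z)/3.
Apply parts 2 times (tabular method): alternate signs, differentiate u down to 0, integrate dv up.

(-9*z**2 - 33*z - 38)*exp(-3*z)/27 + C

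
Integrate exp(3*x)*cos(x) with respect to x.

exp(3*x)*sin(x)/10 + 3*exp(3*x)*cos(x)/10 + C

Let I denote the integral. Integrate by parts with u = cos(x), dv = exp(3*x) dx, so v = exp(3*x)/3: I = exp(3*x)*cos(x)/3 + (1/3)·∫ exp(3*x)*sin(x) dx.
Apply parts again with u = sin(x), dv = exp(3*x) dx: ∫ exp(3*x)*sin(x) dx = exp(3*x)*sin(x)/3 − (1/3)·I. Substituting back brings back I: I = exp(3*x)*sin(x)/9 + exp(3*x)*cos(x)/3 − (1/9)·I.
Solving for I: (1 + 1/9)·I equals the remaining terms, so I = (9/10)·(exp(3*x)*sin(x)/9 + exp(3*x)*cos(x)/3).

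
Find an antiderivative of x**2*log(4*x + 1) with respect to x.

Use integration by parts with u = log(4*x + 1), dv = x**2 dx.
Then du = 4/(4*x + 1) dx and v = x**3/3.

x**3*log(4*x + 1)/3 - x**3/9 + x**2/24 - x/48 + log(4*x + 1)/192 + C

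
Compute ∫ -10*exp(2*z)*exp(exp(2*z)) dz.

-5*exp(exp(2*z)) + C

Let u = exp(2*z), so du = (2*exp(2*z)) dz.
Rewriting, the integral becomes -5·∫ e^u du = -5·e^u.
Substituting back, u = exp(2*z).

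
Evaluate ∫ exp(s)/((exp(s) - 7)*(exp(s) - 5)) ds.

log(exp(s) - 7)/2 - log(exp(s) - 5)/2 + C

Let u = e^s, du = e^s ds.
The integral becomes ∫ du/((u-5)(u-7)); decompose into partial fractions.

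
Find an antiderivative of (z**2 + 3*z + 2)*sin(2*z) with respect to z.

-z**2*cos(2*z)/2 + z*sin(2*z)/2 - 3*z*cos(2*z)/2 + 3*sin(2*z)/4 - 3*cos(2*z)/4 + C

Use integration by parts with u = z**2 + 3*z + 2, dv = sin(2*z) dz, so v = -cos(2*z)/2.
Apply parts 2 times (tabular method): alternate signs, differentiate u down to 0, integrate dv up.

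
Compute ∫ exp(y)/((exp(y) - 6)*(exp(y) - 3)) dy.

log(exp(y) - 6)/3 - log(exp(y) - 3)/3 + C

Let u = e^y, du = e^y dy.
The integral becomes ∫ du/((u-6)(u-3)); decompose into partial fractions.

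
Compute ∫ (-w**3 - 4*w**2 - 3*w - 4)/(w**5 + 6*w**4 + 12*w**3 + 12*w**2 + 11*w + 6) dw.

Factor the denominator: (w + 1)*(w + 2)*(w + 3)*(w**2 + 1).
Partial-fraction decomposition: -1/(5*(w**2 + 1)) - 1/(5*(w + 3)) + 6/(5*(w + 2)) - 1/(w + 1).
Integrate each term; A/(w−a) gives A·log|w−a|; the (Bw+D)/(w²+p²) term gives a log and an atan.

-log(w + 1) + 6*log(w + 2)/5 - log(w + 3)/5 - atan(w)/5 + C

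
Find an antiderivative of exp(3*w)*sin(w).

Let I denote the integral. Integrate by parts with u = sin(w), dv = exp(3*w) dw, so v = exp(3*w)/3: I = exp(3*w)*sin(w)/3 − (1/3)·∫ exp(3*w)*cos(w) dw.
Apply parts again with u = cos(w), dv = exp(3*w) dw: ∫ exp(3*w)*cos(w) dw = exp(3*w)*cos(w)/3 + (1/3)·I. Substituting back brings back I: I = exp(3*w)*sin(w)/3 - exp(3*w)*cos(w)/9 − (1/9)·I.
Solving for I: (1 + 1/9)·I equals the remaining terms, so I = (9/10)·(exp(3*w)*sin(w)/3 - exp(3*w)*cos(w)/9).

3*exp(3*w)*sin(w)/10 - exp(3*w)*cos(w)/10 + C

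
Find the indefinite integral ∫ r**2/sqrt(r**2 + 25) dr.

Substitute r = 5·tan(θ), so dr = 5·sec(θ)^2 dθ and the radical becomes sqrt(r**2 + 25) = 5·sec(θ) by the Pythagorean identity.
Integrate the resulting trig expression in θ, then back-substitute tan(θ) = r/5, sec(θ) = sqrt(r**2 + 25)/5 (absorbing any constant into C).

r*sqrt(r**2 + 25)/2 - 25*log(r + sqrt(r**2 + 25))/2 + C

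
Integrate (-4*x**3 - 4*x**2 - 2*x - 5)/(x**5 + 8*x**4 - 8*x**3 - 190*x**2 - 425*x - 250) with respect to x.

Factor the denominator: (x - 5)*(x + 1)*(x + 2)*(x + 5)**2.
Partial-fraction decomposition: -59/(480*(x + 5)) - 27/(8*(x + 5)**2) + 5/(21*(x + 2)) + 1/(32*(x + 1)) - 41/(280*(x - 5)).
Integrate each term; A/(x−a) gives A·log|x−a|; A/(x−a)² gives −A/(x−a).

-41*log(x - 5)/280 + log(x + 1)/32 + 5*log(x + 2)/21 - 59*log(x + 5)/480 + 27/(8*x + 40) + C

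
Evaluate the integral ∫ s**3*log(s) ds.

s**4*log(s)/4 - s**4/16 + C

Use integration by parts with u = log(s), dv = s**3 ds.
Then du = 1/s ds and v = s**4/4.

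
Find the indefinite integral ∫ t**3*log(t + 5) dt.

t**4*log(t + 5)/4 - t**4/16 + 5*t**3/12 - 25*t**2/8 + 125*t/4 - 625*log(t + 5)/4 + C

Use integration by parts with u = log(t + 5), dv = t**3 dt.
Then du = 1/(t + 5) dt and v = t**4/4.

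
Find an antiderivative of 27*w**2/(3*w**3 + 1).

Let u = 3*w**3 + 1, so du = (9*w**2) dw.
Rewriting, the integral becomes 3·∫ 1/u du = 3·log(u).
Substituting back, u = 3*w**3 + 1.

3*log(3*w**3 + 1) + C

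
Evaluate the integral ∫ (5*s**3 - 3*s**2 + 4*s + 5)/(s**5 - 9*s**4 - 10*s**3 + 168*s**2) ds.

Factor the denominator: s**2*(s - 7)*(s - 6)*(s + 4).
Partial-fraction decomposition: -379/(1760*(s + 4)) - 1001/(360*(s - 6)) + 1601/(539*(s - 7)) + 361/(14112*s) + 5/(168*s**2).
Integrate each term; A/(s−a) gives A·log|s−a|; A/(s−a)² gives −A/(s−a).

361*log(s)/14112 + 1601*log(s - 7)/539 - 1001*log(s - 6)/360 - 379*log(s + 4)/1760 - 5/(168*s) + C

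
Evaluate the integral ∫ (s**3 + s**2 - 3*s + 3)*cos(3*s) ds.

Use integration by parts with u = s**3 + s**2 - 3*s + 3, dv = cos(3*s) ds, so v = sin(3*s)/3.
Apply parts 3 times (tabular method): alternate signs, differentiate u down to 0, integrate dv up.

s**3*sin(3*s)/3 + s**2*sin(3*s)/3 + s**2*cos(3*s)/3 - 11*s*sin(3*s)/9 + 2*s*cos(3*s)/9 + 25*sin(3*s)/27 - 11*cos(3*s)/27 + C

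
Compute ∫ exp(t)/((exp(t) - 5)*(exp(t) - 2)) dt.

log(exp(t) - 5)/3 - log(exp(t) - 2)/3 + C

Let u = e^t, du = e^t dt.
The integral becomes ∫ du/((u-5)(u-2)); decompose into partial fractions.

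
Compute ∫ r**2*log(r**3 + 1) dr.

Let u = r**3 + 1, so du = (3*r**2) dr.
The integral becomes (1/3)·∫ log(u) du; integrate by parts with u′=log(u), dv′=du.

r**3*log(r**3 + 1)/3 - r**3/3 + log(r**3 + 1)/3 + C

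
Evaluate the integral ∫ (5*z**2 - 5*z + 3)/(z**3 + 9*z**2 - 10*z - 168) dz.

Factor the denominator: (z - 4)*(z + 6)*(z + 7).
Partial-fraction decomposition: 283/(11*(z + 7)) - 213/(10*(z + 6)) + 63/(110*(z - 4)).
Integrate each term: A/(z−a) contributes A·log|z−a|.

63*log(z - 4)/110 - 213*log(z + 6)/10 + 283*log(z + 7)/11 + C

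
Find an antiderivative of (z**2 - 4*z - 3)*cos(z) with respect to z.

z**2*sin(z) - 4*z*sin(z) + 2*z*cos(z) - 5*sin(z) - 4*cos(z) + C

Use integration by parts with u = z**2 - 4*z - 3, dv = cos(z) dz, so v = sin(z).
Apply parts 2 times (tabular method): alternate signs, differentiate u down to 0, integrate dv up.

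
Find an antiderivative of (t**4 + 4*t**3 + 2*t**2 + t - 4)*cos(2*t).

Use integration by parts with u = t**4 + 4*t**3 + 2*t**2 + t - 4, dv = cos(2*t) dt, so v = sin(2*t)/2.
Apply parts 4 times (tabular method): alternate signs, differentiate u down to 0, integrate dv up.

t**4*sin(2*t)/2 + 2*t**3*sin(2*t) + t**3*cos(2*t) - t**2*sin(2*t)/2 + 3*t**2*cos(2*t) - 5*t*sin(2*t)/2 - t*cos(2*t)/2 - 7*sin(2*t)/4 - 5*cos(2*t)/4 + C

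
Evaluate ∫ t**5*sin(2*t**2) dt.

Let u = t², du = 2t dt; rewrite as (1/2)∫ u^2·sin(2u) du.
Now integrate by parts 2 times.

-t**4*cos(2*t**2)/4 + t**2*sin(2*t**2)/4 + cos(2*t**2)/8 + C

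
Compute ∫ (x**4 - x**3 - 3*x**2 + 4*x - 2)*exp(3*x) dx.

Use integration by parts with u = x**4 - x**3 - 3*x**2 + 4*x - 2, dv = exp(3*x) dx, so v = exp(3*x)/3.
Apply parts 4 times (tabular method): alternate signs, differentiate u down to 0, integrate dv up.

(27*x**4 - 63*x**3 - 18*x**2 + 120*x - 94)*exp(3*x)/81 + C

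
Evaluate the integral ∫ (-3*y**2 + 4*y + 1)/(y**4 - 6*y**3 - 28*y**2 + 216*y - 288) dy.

Factor the denominator: (y - 6)*(y - 4)*(y - 2)*(y + 6).
Partial-fraction decomposition: 131/(960*(y + 6)) - 3/(64*(y - 2)) + 31/(40*(y - 4)) - 83/(96*(y - 6)).
Integrate each term: A/(y−a) contributes A·log|y−a|.

-83*log(y - 6)/96 + 31*log(y - 4)/40 - 3*log(y - 2)/64 + 131*log(y + 6)/960 + C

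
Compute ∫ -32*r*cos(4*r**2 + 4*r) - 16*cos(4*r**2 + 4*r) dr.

Let u = 4*r**2 + 4*r, so du = (8*r + 4) dr.
Rewriting, the integral becomes -4·∫ cos(u) du = -4·sin(u).
Substituting back, u = 4*r**2 + 4*r.

-4*sin(4*r**2 + 4*r) + C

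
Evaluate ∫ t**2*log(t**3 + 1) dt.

t**3*log(t**3 + 1)/3 - t**3/3 + log(t**3 + 1)/3 + C

Let u = t**3 + 1, so du = (3*t**2) dt.
The integral becomes (1/3)·∫ log(u) du; integrate by parts with u′=log(u), dv′=du.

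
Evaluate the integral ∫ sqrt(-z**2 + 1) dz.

z*sqrt(-z**2 + 1)/2 + asin(z)/2 + C

Substitute z = sin(θ), so dz = cos(θ) dθ and the radical becomes sqrt(-z**2 + 1) = cos(θ) by the Pythagorean identity.
Integrate the resulting trig expression in θ, then back-substitute θ = asin(z), sin(θ) = z, cos(θ) = sqrt(-z**2 + 1) (absorbing any constant into C).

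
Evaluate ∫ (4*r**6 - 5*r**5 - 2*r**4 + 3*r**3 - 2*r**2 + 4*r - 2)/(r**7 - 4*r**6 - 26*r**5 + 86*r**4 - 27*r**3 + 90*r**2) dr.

17*log(r)/450 + 6625*log(r - 6)/1998 - 403*log(r - 3)/540 + 1737*log(r + 5)/1300 + 68*log(r**2 + 1)/2405 + 113*atan(r)/2405 + 1/(45*r) + C

Factor the denominator: r**2*(r - 6)*(r - 3)*(r + 5)*(r**2 + 1).
Partial-fraction decomposition: (136*r + 113)/(2405*(r**2 + 1)) + 1737/(1300*(r + 5)) - 403/(540*(r - 3)) + 6625/(1998*(r - 6)) + 17/(450*r) - 1/(45*r**2).
Integrate each term; A/(r−a) gives A·log|r−a|; the (Br+D)/(r²+p²) term gives a log and an atan.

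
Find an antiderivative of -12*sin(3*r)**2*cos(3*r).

Let u = sin(3*r), so du = (3*cos(3*r)) dr.
Rewriting, the integral becomes -4·∫ u^2 du = -4·u^3/3.
Substituting back, u = sin(3*r).

-4*sin(3*r)**3/3 + C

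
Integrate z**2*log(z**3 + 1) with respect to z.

z**3*log(z**3 + 1)/3 - z**3/3 + log(z**3 + 1)/3 + C

Let u = z**3 + 1, so du = (3*z**2) dz.
The integral becomes (1/3)·∫ log(u) du; integrate by parts with u′=log(u), dv′=du.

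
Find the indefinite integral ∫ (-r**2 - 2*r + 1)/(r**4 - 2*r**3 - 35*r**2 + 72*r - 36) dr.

-47*log(r - 6)/300 + 144*log(r - 1)/1225 + 23*log(r + 6)/588 - 2/(35*r - 35) + C

Factor the denominator: (r - 6)*(r - 1)**2*(r + 6).
Partial-fraction decomposition: 23/(588*(r + 6)) + 144/(1225*(r - 1)) + 2/(35*(r - 1)**2) - 47/(300*(r - 6)).
Integrate each term; A/(r−a) gives A·log|r−a|; A/(r−a)² gives −A/(r−a).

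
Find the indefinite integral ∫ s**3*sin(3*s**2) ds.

Let u = s², du = 2s ds; rewrite as (1/2)∫ u^1·sin(3u) du.
Now integrate by parts 1 time.

-s**2*cos(3*s**2)/6 + sin(3*s**2)/18 + C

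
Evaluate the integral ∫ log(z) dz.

Use integration by parts with u = log(z), dv = dz.
Then du = 1/z dz and v = z.

z*log(z) - z + C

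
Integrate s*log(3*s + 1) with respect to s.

s**2*log(3*s + 1)/2 - s**2/4 + s/6 - log(3*s + 1)/18 + C

Use integration by parts with u = log(3*s + 1), dv = s ds.
Then du = 3/(3*s + 1) ds and v = s**2/2.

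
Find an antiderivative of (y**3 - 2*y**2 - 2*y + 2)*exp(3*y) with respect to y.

(y**3 - 3*y**2 + 2)*exp(3*y)/3 + C

Use integration by parts with u = y**3 - 2*y**2 - 2*y + 2, dv = exp(3*y) dy, so v = exp(3*y)/3.
Apply parts 3 times (tabular method): alternate signs, differentiate u down to 0, integrate dv up.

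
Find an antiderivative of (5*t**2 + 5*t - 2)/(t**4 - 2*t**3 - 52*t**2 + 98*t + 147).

Factor the denominator: (t - 7)*(t - 3)*(t + 1)*(t + 7).
Partial-fraction decomposition: -26/(105*(t + 7)) - 1/(96*(t + 1)) - 29/(80*(t - 3)) + 139/(224*(t - 7)).
Integrate each term: A/(t−a) contributes A·log|t−a|.

139*log(t - 7)/224 - 29*log(t - 3)/80 - log(t + 1)/96 - 26*log(t + 7)/105 + C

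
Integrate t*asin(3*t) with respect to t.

Use integration by parts with u = arcsin(3*t), dv = t dt.
Then du = 3/sqrt(-9*t**2 + 1) dt.

t**2*asin(3*t)/2 + t*sqrt(-9*t**2 + 1)/12 - asin(3*t)/36 + C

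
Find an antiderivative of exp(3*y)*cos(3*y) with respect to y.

exp(3*y)*sin(3*y)/6 + exp(3*y)*cos(3*y)/6 + C

Let I denote the integral. Integrate by parts with u = cos(3*y), dv = exp(3*y) dy, so v = exp(3*y)/3: I = exp(3*y)*cos(3*y)/3 + ∫ exp(3*y)*sin(3*y) dy.
Apply parts again with u = sin(3*y), dv = exp(3*y) dy: ∫ exp(3*y)*sin(3*y) dy = exp(3*y)*sin(3*y)/3 − I. Substituting back brings back I: I = exp(3*y)*sin(3*y)/3 + exp(3*y)*cos(3*y)/3 − I.
Solving for I: (1 + 1)·I equals the remaining terms, so I = (1/2)·(exp(3*y)*sin(3*y)/3 + exp(3*y)*cos(3*y)/3).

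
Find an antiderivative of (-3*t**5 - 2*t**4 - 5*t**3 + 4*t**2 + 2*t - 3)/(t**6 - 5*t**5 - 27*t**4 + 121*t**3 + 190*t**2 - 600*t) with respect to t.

Factor the denominator: t*(t - 5)**2*(t - 2)*(t + 3)*(t + 4).
Partial-fraction decomposition: -2933/(1944*(t + 4)) + 243/(320*(t + 3)) - 151/(540*(t - 2)) - 768269/(388800*(t - 5)) - 11143/(1080*(t - 5)**2) + 1/(200*t).
Integrate each term; A/(t−a) gives A·log|t−a|; A/(t−a)² gives −A/(t−a).

log(t)/200 - 768269*log(t - 5)/388800 - 151*log(t - 2)/540 + 243*log(t + 3)/320 - 2933*log(t + 4)/1944 + 11143/(1080*t - 5400) + C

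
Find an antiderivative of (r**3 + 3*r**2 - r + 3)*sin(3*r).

Use integration by parts with u = r**3 + 3*r**2 - r + 3, dv = sin(3*r) dr, so v = -cos(3*r)/3.
Apply parts 3 times (tabular method): alternate signs, differentiate u down to 0, integrate dv up.

-r**3*cos(3*r)/3 + r**2*sin(3*r)/3 - r**2*cos(3*r) + 2*r*sin(3*r)/3 + 5*r*cos(3*r)/9 - 5*sin(3*r)/27 - 7*cos(3*r)/9 + C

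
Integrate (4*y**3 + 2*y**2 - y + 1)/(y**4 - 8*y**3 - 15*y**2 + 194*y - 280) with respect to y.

Factor the denominator: (y - 7)*(y - 4)*(y - 2)*(y + 5).
Partial-fraction decomposition: 37/(63*(y + 5)) + 39/(70*(y - 2)) - 95/(18*(y - 4)) + 122/(15*(y - 7)).
Integrate each term: A/(y−a) contributes A·log|y−a|.

122*log(y - 7)/15 - 95*log(y - 4)/18 + 39*log(y - 2)/70 + 37*log(y + 5)/63 + C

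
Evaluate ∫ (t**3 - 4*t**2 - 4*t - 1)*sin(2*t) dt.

-t**3*cos(2*t)/2 + 3*t**2*sin(2*t)/4 + 2*t**2*cos(2*t) - 2*t*sin(2*t) + 11*t*cos(2*t)/4 - 11*sin(2*t)/8 - cos(2*t)/2 + C

Use integration by parts with u = t**3 - 4*t**2 - 4*t - 1, dv = sin(2*t) dt, so v = -cos(2*t)/2.
Apply parts 3 times (tabular method): alternate signs, differentiate u down to 0, integrate dv up.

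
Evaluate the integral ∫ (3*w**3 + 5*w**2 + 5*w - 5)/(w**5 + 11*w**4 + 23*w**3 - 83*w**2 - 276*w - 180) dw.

Factor the denominator: (w - 3)*(w + 1)*(w + 2)*(w + 5)*(w + 6).
Partial-fraction decomposition: -503/(180*(w + 6)) + 35/(12*(w + 5)) - 19/(60*(w + 2)) + 1/(10*(w + 1)) + 17/(180*(w - 3)).
Integrate each term: A/(w−a) contributes A·log|w−a|.

17*log(w - 3)/180 + log(w + 1)/10 - 19*log(w + 2)/60 + 35*log(w + 5)/12 - 503*log(w + 6)/180 + C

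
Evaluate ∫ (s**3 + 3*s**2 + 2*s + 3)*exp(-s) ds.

Use integration by parts with u = s**3 + 3*s**2 + 2*s + 3, dv = exp(-s) ds, so v = -exp(-s).
Apply parts 3 times (tabular method): alternate signs, differentiate u down to 0, integrate dv up.

(-s**3 - 6*s**2 - 14*s - 17)*exp(-s) + C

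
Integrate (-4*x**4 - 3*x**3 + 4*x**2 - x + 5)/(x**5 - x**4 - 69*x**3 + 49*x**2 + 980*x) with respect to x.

log(x)/196 - 949*log(x - 7)/196 + 185*log(x - 5)/72 + 23*log(x + 4)/36 - 2789*log(x + 7)/1176 + C

Factor the denominator: x*(x - 7)*(x - 5)*(x + 4)*(x + 7).
Partial-fraction decomposition: -2789/(1176*(x + 7)) + 23/(36*(x + 4)) + 185/(72*(x - 5)) - 949/(196*(x - 7)) + 1/(196*x).
Integrate each term: A/(x−a) contributes A·log|x−a|.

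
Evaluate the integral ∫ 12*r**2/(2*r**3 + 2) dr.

2*log(2*r**3 + 2) + C

Let u = 2*r**3 + 2, so du = (6*r**2) dr.
Rewriting, the integral becomes 2·∫ 1/u du = 2·log(u).
Substituting back, u = 2*r**3 + 2.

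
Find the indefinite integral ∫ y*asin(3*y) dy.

y**2*asin(3*y)/2 + y*sqrt(-9*y**2 + 1)/12 - asin(3*y)/36 + C

Use integration by parts with u = arcsin(3*y), dv = y dy.
Then du = 3/sqrt(-9*y**2 + 1) dy.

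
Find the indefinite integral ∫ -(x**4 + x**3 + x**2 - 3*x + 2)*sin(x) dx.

Use integration by parts with u = x**4 + x**3 + x**2 - 3*x + 2, dv = -sin(x) dx, so v = cos(x).
Apply parts 4 times (tabular method): alternate signs, differentiate u down to 0, integrate dv up.

x**4*cos(x) - 4*x**3*sin(x) + x**3*cos(x) - 3*x**2*sin(x) - 11*x**2*cos(x) + 22*x*sin(x) - 9*x*cos(x) + 9*sin(x) + 24*cos(x) + C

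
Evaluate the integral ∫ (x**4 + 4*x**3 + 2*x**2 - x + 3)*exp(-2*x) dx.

(-x**4 - 6*x**3 - 11*x**2 - 10*x - 8)*exp(-2*x)/2 + C

Use integration by parts with u = x**4 + 4*x**3 + 2*x**2 - x + 3, dv = exp(-2*x) dx, so v = -exp(-2*x)/2.
Apply parts 4 times (tabular method): alternate signs, differentiate u down to 0, integrate dv up.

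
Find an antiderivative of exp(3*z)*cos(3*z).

Let I denote the integral. Integrate by parts with u = cos(3*z), dv = exp(3*z) dz, so v = exp(3*z)/3: I = exp(3*z)*cos(3*z)/3 + ∫ exp(3*z)*sin(3*z) dz.
Apply parts again with u = sin(3*z), dv = exp(3*z) dz: ∫ exp(3*z)*sin(3*z) dz = exp(3*z)*sin(3*z)/3 − I. Substituting back brings back I: I = exp(3*z)*sin(3*z)/3 + exp(3*z)*cos(3*z)/3 − I.
Solving for I: (1 + 1)·I equals the remaining terms, so I = (1/2)·(exp(3*z)*sin(3*z)/3 + exp(3*z)*cos(3*z)/3).

exp(3*z)*sin(3*z)/6 + exp(3*z)*cos(3*z)/6 + C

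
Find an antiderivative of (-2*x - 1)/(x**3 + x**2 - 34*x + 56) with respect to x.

-9*log(x - 4)/22 + 5*log(x - 2)/18 + 13*log(x + 7)/99 + C

Factor the denominator: (x - 4)*(x - 2)*(x + 7).
Partial-fraction decomposition: 13/(99*(x + 7)) + 5/(18*(x - 2)) - 9/(22*(x - 4)).
Integrate each term: A/(x−a) contributes A·log|x−a|.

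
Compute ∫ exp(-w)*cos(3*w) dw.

Let I denote the integral. Integrate by parts with u = cos(3*w), dv = exp(-w) dw, so v = -exp(-w): I = -exp(-w)*cos(3*w) − 3·∫ exp(-w)*sin(3*w) dw.
Apply parts again with u = sin(3*w), dv = exp(-w) dw: ∫ exp(-w)*sin(3*w) dw = -exp(-w)*sin(3*w) + 3·I. Substituting back brings back I: I = 3*exp(-w)*sin(3*w) - exp(-w)*cos(3*w) − 9·I.
Solving for I: (1 + 9)·I equals the remaining terms, so I = (1/10)·(3*exp(-w)*sin(3*w) - exp(-w)*cos(3*w)).

3*exp(-w)*sin(3*w)/10 - exp(-w)*cos(3*w)/10 + C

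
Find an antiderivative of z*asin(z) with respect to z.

z**2*asin(z)/2 + z*sqrt(-z**2 + 1)/4 - asin(z)/4 + C

Use integration by parts with u = arcsin(z), dv = z dz.
Then du = 1/sqrt(-z**2 + 1) dz.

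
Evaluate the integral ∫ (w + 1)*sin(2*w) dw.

Use integration by parts with u = w + 1, dv = sin(2*w) dw, so v = -cos(2*w)/2.
Apply parts 1 times (tabular method): alternate signs, differentiate u down to 0, integrate dv up.

-w*cos(2*w)/2 + sin(2*w)/4 - cos(2*w)/2 + C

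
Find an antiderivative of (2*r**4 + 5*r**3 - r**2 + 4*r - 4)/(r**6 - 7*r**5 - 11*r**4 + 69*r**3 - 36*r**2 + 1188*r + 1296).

20852*log(r - 6)/165375 - 2*log(r + 1)/245 - 13*log(r + 4)/625 - 1639*log(r**2 + 9)/33750 - 16*atan(r/3)/5625 - 1828/(1575*r - 9450) + C

Factor the denominator: (r - 6)**2*(r + 1)*(r + 4)*(r**2 + 9).
Partial-fraction decomposition: -(1639*r + 144)/(16875*(r**2 + 9)) - 13/(625*(r + 4)) - 2/(245*(r + 1)) + 20852/(165375*(r - 6)) + 1828/(1575*(r - 6)**2).
Integrate each term; A/(r−a) gives A·log|r−a|; the (Br+D)/(r²+p²) term gives a log and an atan.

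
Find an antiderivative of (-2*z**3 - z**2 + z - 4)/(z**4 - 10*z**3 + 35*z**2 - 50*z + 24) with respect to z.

Factor the denominator: (z - 4)*(z - 3)*(z - 2)*(z - 1).
Partial-fraction decomposition: 1/(z - 1) - 11/(z - 2) + 32/(z - 3) - 24/(z - 4).
Integrate each term: A/(z−a) contributes A·log|z−a|.

-24*log(z - 4) + 32*log(z - 3) - 11*log(z - 2) + log(z - 1) + C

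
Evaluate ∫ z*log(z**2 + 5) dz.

Let u = z**2 + 5, so du = (2*z) dz.
The integral becomes (1/2)·∫ log(u) du; integrate by parts with u′=log(u), dv′=du.

z**2*log(z**2 + 5)/2 - z**2/2 + 5*log(z**2 + 5)/2 + C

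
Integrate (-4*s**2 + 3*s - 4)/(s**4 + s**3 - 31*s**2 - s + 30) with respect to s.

Factor the denominator: (s - 5)*(s - 1)*(s + 1)*(s + 6).
Partial-fraction decomposition: 166/(385*(s + 6)) - 11/(60*(s + 1)) + 5/(56*(s - 1)) - 89/(264*(s - 5)).
Integrate each term: A/(s−a) contributes A·log|s−a|.

-89*log(s - 5)/264 + 5*log(s - 1)/56 - 11*log(s + 1)/60 + 166*log(s + 6)/385 + C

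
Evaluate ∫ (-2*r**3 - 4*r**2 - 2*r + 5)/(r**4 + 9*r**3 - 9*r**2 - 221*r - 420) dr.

-355*log(r - 5)/864 - 29*log(r + 3)/32 + 77*log(r + 4)/27 - 509*log(r + 7)/144 + C

Factor the denominator: (r - 5)*(r + 3)*(r + 4)*(r + 7).
Partial-fraction decomposition: -509/(144*(r + 7)) + 77/(27*(r + 4)) - 29/(32*(r + 3)) - 355/(864*(r - 5)).
Integrate each term: A/(r−a) contributes A·log|r−a|.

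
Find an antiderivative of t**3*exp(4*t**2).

Let u = t², du = 2t dt; rewrite as (1/2)∫ u^1·exp(4u) du.
Now integrate by parts 1 time.

(4*t**2 - 1)*exp(4*t**2)/32 + C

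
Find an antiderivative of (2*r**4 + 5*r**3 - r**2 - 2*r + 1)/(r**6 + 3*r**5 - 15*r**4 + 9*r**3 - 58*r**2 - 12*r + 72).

Factor the denominator: (r - 3)*(r - 1)*(r + 1)*(r + 6)*(r**2 + 4).
Partial-fraction decomposition: -(373*r - 1078)/(2600*(r**2 + 4)) - 1489/(12600*(r + 6)) - 1/(200*(r + 1)) - 1/(28*(r - 1)) + 283/(936*(r - 3)).
Integrate each term; A/(r−a) gives A·log|r−a|; the (Br+D)/(r²+p²) term gives a log and an atan.

283*log(r - 3)/936 - log(r - 1)/28 - log(r + 1)/200 - 1489*log(r + 6)/12600 - 373*log(r**2 + 4)/5200 + 539*atan(r/2)/2600 + C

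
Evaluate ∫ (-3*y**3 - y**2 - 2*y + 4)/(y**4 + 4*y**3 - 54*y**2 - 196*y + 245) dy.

Factor the denominator: (y - 7)*(y - 1)*(y + 5)*(y + 7).
Partial-fraction decomposition: -499/(112*(y + 7)) + 91/(36*(y + 5)) + 1/(144*(y - 1)) - 68/(63*(y - 7)).
Integrate each term: A/(y−a) contributes A·log|y−a|.

-68*log(y - 7)/63 + log(y - 1)/144 + 91*log(y + 5)/36 - 499*log(y + 7)/112 + C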